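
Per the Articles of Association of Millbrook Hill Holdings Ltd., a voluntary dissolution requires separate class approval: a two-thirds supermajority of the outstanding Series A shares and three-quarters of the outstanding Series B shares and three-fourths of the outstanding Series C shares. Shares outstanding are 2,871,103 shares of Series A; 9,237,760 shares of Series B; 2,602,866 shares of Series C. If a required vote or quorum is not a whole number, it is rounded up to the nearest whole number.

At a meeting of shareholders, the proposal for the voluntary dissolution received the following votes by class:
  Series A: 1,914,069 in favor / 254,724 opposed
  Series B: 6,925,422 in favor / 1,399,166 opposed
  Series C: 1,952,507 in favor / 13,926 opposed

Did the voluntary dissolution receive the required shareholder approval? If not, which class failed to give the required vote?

Not approved — the Series B shares did not give the required vote.

Series A: 2/3 of 2871103 = 1914068.67, rounded up to 1914069; 1,914,069 required, 1,914,069 in favor — approved.
Series B: 3/4 of 9237760 = 6928320; 6,928,320 required, 6,925,422 in favor — not approved.
Series C: 3/4 of 2602866 = 1952149.50, rounded up to 1952150; 1,952,150 required, 1,952,507 in favor — approved.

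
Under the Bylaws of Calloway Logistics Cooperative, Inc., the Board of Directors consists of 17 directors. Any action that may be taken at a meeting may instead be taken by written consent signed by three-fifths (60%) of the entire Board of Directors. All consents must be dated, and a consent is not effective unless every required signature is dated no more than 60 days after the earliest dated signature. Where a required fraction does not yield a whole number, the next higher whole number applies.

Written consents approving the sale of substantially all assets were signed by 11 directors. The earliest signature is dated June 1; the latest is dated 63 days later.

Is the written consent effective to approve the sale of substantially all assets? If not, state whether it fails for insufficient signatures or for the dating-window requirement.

Not effective — dating-window requirement not satisfied.

Signatures required: three-fifths (60%) of 17 — 3/5 of 17 = 10.20, rounded up to 11, so 11 needed; 11 signed. Sufficient.
Dating window: the latest signature is 63 days after the earliest; the limit is 60 days. Outside the window.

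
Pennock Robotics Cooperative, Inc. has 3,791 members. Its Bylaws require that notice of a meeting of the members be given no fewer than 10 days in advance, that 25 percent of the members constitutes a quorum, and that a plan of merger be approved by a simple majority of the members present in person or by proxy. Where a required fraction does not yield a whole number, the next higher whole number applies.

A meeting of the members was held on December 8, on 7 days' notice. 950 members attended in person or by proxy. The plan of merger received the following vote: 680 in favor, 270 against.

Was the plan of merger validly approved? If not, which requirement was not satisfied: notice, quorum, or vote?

Notice: 7 days given; 10 required. Not satisfied.
Quorum: 25% of 3,791 = 947.75, rounded up to 948; 950 present. Satisfied.
Vote: requires a majority of those present (950); a majority of 950 is 476, so 476 needed; 680 in favor. Satisfied.

Invalid — notice requirement not satisfied.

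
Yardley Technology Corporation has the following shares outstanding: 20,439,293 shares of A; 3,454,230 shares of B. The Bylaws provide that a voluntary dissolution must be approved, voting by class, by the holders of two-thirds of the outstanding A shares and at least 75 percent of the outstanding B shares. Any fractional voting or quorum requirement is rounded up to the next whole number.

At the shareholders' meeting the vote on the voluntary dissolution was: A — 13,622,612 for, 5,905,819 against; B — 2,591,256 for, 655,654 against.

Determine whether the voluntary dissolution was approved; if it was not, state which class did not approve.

A: 2/3 of 20439293 = 13626195.33, rounded up to 13626196; 13,626,196 required, 13,622,612 in favor — not approved.
B: 3/4 of 3454230 = 2590672.50, rounded up to 2590673; 2,590,673 required, 2,591,256 in favor — approved.

Not approved — the A shares did not give the required vote.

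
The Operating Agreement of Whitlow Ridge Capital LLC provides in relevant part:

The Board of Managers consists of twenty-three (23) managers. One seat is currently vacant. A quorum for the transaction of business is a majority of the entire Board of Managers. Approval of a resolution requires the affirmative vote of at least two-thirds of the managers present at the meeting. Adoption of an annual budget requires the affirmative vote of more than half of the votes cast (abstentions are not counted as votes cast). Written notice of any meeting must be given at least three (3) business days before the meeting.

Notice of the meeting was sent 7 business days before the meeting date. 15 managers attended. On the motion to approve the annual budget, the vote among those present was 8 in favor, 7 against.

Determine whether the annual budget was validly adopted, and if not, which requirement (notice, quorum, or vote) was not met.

Notice: 7 business days given; 3 required (7 ≥ 3). Satisfied.
Quorum: 15 present; quorum is 12. Satisfied.
Vote: the annual budget requires a majority of the votes cast (15). A majority of 15 is 8, so 8 affirmative votes are needed; 8 voted in favor. Satisfied.

Valid — all requirements satisfied.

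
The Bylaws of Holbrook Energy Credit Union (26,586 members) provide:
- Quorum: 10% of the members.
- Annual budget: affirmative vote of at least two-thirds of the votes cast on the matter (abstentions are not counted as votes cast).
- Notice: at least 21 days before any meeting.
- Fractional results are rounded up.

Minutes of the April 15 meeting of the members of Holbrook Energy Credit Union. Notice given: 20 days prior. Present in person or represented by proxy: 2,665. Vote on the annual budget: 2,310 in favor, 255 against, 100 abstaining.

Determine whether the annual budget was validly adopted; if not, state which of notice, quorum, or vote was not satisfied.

Invalid — notice requirement not satisfied.

Notice: 20 days given; 21 required. Not satisfied.
Quorum: 10% of 26,586 = 2,658.60, rounded up to 2,659; 2,665 present. Satisfied.
Vote: requires two-thirds of the votes cast (2,665 − 100 abstaining = 2,565); 2/3 of 2565 = 1710, so 1,710 needed; 2,310 in favor. Satisfied.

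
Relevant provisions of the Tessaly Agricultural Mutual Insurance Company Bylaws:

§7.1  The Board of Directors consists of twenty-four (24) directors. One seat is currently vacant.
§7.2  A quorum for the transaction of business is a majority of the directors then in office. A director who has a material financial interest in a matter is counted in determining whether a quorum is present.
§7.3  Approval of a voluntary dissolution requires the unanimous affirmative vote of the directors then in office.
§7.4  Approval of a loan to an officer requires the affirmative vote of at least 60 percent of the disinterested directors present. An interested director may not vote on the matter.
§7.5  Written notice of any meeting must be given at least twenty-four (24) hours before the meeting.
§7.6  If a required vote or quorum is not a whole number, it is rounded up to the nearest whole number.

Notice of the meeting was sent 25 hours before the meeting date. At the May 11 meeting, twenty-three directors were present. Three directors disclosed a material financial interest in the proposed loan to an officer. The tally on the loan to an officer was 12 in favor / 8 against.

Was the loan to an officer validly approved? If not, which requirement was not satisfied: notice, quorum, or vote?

Valid — all requirements satisfied.

Notice: 25 hours given; 24 required (25 ≥ 24). Satisfied.
Quorum: 23 present (interested directors count toward quorum); quorum is 12. Satisfied.
Vote: the loan to an officer requires three-fifths of the disinterested directors present (23 − 3 = 20). 3/5 of 20 = 12, so 12 affirmative votes are needed; 12 voted in favor. Satisfied.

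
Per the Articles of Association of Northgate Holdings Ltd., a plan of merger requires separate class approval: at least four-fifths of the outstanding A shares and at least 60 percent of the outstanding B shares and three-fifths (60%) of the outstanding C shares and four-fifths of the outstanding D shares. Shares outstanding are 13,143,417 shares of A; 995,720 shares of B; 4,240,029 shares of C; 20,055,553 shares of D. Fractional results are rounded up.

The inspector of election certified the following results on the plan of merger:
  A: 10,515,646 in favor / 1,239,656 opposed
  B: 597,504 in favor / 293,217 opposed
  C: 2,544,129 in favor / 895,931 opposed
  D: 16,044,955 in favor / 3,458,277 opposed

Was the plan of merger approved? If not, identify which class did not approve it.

Approved — every class gave the required vote.

A: 4/5 of 13143417 = 10514733.60, rounded up to 10514734; 10,514,734 required, 10,515,646 in favor — approved.
B: 3/5 of 995720 = 597432; 597,432 required, 597,504 in favor — approved.
C: 3/5 of 4240029 = 2544017.40, rounded up to 2544018; 2,544,018 required, 2,544,129 in favor — approved.
D: 4/5 of 20055553 = 16044442.40, rounded up to 16044443; 16,044,443 required, 16,044,955 in favor — approved.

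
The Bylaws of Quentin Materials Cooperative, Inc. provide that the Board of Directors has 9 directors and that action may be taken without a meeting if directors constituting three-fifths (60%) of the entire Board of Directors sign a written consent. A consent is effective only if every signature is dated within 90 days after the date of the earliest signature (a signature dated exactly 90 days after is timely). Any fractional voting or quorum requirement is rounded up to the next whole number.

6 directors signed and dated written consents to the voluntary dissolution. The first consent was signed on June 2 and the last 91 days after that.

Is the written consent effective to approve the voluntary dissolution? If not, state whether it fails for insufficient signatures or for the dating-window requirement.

Not effective — dating-window requirement not satisfied.

Signatures required: three-fifths (60%) of 9 — 3/5 of 9 = 5.40, rounded up to 6, so 6 needed; 6 signed. Sufficient.
Dating window: the latest signature is 91 days after the earliest; the limit is 90 days. Outside the window.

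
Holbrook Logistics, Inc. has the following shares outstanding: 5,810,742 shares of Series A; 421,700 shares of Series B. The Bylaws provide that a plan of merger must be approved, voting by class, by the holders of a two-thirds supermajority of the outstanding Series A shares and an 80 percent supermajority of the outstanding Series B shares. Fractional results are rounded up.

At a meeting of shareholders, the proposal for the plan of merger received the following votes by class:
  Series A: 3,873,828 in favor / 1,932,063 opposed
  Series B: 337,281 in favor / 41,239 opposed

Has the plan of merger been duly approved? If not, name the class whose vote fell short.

Series A: 2/3 of 5810742 = 3873828; 3,873,828 required, 3,873,828 in favor — approved.
Series B: 4/5 of 421700 = 337360; 337,360 required, 337,281 in favor — not approved.

Not approved — the Series B shares did not give the required vote.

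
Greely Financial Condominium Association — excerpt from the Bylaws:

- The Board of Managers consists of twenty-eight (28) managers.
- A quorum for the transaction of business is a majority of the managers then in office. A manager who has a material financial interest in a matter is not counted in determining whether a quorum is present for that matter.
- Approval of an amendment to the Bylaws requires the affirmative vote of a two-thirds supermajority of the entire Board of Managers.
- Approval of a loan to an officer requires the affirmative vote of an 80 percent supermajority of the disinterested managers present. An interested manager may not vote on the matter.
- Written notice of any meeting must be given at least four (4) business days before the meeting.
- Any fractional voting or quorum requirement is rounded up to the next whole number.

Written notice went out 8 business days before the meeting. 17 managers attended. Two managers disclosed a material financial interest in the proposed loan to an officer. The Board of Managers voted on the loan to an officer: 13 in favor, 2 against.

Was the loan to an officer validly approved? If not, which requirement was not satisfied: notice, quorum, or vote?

Notice: 8 business days given; 4 required (8 ≥ 4). Satisfied.
Quorum: 17 present, but the 2 interested managers do not count, leaving 15. Quorum is 15. Satisfied.
Vote: the loan to an officer requires four-fifths of the disinterested managers present (17 − 2 = 15). 4/5 of 15 = 12, so 12 affirmative votes are needed; 13 voted in favor. Satisfied.

Valid — all requirements satisfied.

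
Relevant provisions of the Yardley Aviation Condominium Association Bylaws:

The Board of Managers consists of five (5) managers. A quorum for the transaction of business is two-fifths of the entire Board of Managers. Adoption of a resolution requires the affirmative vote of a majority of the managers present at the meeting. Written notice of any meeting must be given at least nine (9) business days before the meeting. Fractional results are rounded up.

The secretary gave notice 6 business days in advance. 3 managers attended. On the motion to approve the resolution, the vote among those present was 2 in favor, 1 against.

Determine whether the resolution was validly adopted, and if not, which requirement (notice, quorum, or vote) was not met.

Invalid — notice requirement not satisfied.

Notice: 6 business days given; 9 required (6 < 9). Not satisfied.
Quorum: 3 present; quorum is 2. Satisfied.
Vote: the resolution requires a majority of the managers present (3). A majority of 3 is 2, so 2 affirmative votes are needed; 2 voted in favor. Satisfied.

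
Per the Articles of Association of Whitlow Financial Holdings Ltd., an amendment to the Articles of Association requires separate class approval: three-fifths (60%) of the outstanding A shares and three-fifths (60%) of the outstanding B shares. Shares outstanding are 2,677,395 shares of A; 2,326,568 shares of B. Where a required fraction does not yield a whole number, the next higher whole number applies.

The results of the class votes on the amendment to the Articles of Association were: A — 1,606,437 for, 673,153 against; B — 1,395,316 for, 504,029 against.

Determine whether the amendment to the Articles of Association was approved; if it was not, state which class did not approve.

A: 3/5 of 2677395 = 1606437; 1,606,437 required, 1,606,437 in favor — approved.
B: 3/5 of 2326568 = 1395940.80, rounded up to 1395941; 1,395,941 required, 1,395,316 in favor — not approved.

Not approved — the B shares did not give the required vote.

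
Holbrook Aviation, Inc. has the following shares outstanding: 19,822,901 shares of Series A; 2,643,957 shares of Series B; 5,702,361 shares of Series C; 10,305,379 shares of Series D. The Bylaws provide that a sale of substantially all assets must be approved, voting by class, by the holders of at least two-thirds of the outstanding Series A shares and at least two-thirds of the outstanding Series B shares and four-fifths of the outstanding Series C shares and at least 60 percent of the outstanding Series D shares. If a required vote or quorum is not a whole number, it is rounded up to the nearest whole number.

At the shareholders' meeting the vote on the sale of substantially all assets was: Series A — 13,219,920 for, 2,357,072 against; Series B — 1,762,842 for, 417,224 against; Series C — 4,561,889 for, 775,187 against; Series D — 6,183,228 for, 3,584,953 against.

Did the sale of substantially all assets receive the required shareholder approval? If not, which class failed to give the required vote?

Series A: 2/3 of 19822901 = 13215267.33, rounded up to 13215268; 13,215,268 required, 13,219,920 in favor — approved.
Series B: 2/3 of 2643957 = 1762638; 1,762,638 required, 1,762,842 in favor — approved.
Series C: 4/5 of 5702361 = 4561888.80, rounded up to 4561889; 4,561,889 required, 4,561,889 in favor — approved.
Series D: 3/5 of 10305379 = 6183227.40, rounded up to 6183228; 6,183,228 required, 6,183,228 in favor — approved.

Approved — every class gave the required vote.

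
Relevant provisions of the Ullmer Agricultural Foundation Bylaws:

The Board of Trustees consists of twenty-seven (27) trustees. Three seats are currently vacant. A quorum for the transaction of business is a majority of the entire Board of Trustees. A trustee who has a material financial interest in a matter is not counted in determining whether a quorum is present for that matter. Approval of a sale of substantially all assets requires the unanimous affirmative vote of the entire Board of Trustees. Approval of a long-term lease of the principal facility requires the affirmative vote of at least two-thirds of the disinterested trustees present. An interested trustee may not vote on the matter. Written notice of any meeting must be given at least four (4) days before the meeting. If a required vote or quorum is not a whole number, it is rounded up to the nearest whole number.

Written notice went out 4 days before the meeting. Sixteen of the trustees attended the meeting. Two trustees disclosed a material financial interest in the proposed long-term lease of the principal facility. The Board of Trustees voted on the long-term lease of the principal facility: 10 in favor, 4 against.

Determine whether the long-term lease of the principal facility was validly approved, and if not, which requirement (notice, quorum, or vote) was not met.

Notice: 4 days given; 4 required (4 ≥ 4). Satisfied.
Quorum: 16 present, but the 2 interested trustees do not count, leaving 14. Quorum is 14. Satisfied.
Vote: the long-term lease of the principal facility requires two-thirds of the disinterested trustees present (16 − 2 = 14). 2/3 of 14 = 9.33, rounded up to 10, so 10 affirmative votes are needed; 10 voted in favor. Satisfied.

Valid — all requirements satisfied.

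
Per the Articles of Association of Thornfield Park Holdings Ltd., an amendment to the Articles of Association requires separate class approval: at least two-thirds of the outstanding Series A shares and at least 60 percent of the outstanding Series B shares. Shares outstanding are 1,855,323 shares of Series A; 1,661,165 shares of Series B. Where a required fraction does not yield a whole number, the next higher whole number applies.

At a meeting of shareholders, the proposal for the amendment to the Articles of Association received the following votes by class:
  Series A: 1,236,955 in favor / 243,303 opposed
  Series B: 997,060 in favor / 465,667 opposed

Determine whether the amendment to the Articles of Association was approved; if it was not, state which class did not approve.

Approved — every class gave the required vote.

Series A: 2/3 of 1855323 = 1236882; 1,236,882 required, 1,236,955 in favor — approved.
Series B: 3/5 of 1661165 = 996699; 996,699 required, 997,060 in favor — approved.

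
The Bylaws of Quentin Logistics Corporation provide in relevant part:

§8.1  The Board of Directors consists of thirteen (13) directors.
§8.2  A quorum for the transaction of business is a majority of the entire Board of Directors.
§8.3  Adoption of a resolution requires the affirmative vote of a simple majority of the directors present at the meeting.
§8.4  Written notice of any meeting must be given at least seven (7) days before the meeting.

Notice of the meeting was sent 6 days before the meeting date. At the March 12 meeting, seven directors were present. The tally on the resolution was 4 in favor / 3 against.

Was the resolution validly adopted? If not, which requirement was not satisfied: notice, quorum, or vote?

Notice: 6 days given; 7 required (6 < 7). Not satisfied.
Quorum: 7 present; quorum is 7. Satisfied.
Vote: the resolution requires a majority of the directors present (7). A majority of 7 is 4, so 4 affirmative votes are needed; 4 voted in favor. Satisfied.

Invalid — notice requirement not satisfied.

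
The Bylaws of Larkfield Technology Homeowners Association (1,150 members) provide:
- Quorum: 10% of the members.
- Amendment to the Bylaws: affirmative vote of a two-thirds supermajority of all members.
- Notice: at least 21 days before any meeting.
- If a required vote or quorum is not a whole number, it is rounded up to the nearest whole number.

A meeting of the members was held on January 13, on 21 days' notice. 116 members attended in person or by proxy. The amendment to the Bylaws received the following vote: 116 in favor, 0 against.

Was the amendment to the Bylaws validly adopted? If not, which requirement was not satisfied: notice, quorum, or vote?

Notice: 21 days given; 21 required. Satisfied.
Quorum: 10% of 1,150 = 115; 116 present. Satisfied.
Vote: requires two-thirds of all members (1,150); 2/3 of 1150 = 766.67, rounded up to 767, so 767 needed; 116 in favor. Not satisfied.

Invalid — vote requirement not satisfied.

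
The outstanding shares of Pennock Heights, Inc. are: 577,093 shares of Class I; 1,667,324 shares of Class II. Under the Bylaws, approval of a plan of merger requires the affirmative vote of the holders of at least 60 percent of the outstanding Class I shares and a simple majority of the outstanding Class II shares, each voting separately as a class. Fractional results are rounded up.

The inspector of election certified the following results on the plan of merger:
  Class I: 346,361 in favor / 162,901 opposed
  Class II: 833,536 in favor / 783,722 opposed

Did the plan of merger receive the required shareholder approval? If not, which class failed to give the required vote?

Not approved — the Class II shares did not give the required vote.

Class I: 3/5 of 577093 = 346255.80, rounded up to 346256; 346,256 required, 346,361 in favor — approved.
Class II: a majority of 1667324 is 833663; 833,663 required, 833,536 in favor — not approved.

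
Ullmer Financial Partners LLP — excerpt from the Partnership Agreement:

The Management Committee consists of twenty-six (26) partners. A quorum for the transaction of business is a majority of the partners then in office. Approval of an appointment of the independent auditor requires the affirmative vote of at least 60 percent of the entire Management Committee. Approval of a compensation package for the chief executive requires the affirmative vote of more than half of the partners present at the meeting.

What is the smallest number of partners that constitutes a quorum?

14

A majority of 26 is 14.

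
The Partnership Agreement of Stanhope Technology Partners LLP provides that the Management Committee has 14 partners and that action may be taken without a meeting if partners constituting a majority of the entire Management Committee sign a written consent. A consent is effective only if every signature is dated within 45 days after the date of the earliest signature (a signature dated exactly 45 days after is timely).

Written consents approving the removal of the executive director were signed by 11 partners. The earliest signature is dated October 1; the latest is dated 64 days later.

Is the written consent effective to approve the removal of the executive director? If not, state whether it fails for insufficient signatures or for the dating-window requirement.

Signatures required: a majority of 14 — a majority of 14 is 8, so 8 needed; 11 signed. Sufficient.
Dating window: the latest signature is 64 days after the earliest; the limit is 45 days. Outside the window.

Not effective — dating-window requirement not satisfied.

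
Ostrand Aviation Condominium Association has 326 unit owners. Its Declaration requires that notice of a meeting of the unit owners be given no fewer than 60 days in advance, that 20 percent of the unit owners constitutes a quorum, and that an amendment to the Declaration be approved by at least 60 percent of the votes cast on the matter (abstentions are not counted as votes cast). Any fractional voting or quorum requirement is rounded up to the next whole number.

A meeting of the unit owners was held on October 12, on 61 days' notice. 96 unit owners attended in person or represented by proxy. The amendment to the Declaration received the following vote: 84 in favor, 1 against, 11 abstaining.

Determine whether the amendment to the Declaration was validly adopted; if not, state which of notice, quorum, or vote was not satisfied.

Valid — all requirements satisfied.

Notice: 61 days given; 60 required. Satisfied.
Quorum: 20% of 326 = 65.20, rounded up to 66; 96 present. Satisfied.
Vote: requires three-fifths of the votes cast (96 − 11 abstaining = 85); 3/5 of 85 = 51, so 51 needed; 84 in favor. Satisfied.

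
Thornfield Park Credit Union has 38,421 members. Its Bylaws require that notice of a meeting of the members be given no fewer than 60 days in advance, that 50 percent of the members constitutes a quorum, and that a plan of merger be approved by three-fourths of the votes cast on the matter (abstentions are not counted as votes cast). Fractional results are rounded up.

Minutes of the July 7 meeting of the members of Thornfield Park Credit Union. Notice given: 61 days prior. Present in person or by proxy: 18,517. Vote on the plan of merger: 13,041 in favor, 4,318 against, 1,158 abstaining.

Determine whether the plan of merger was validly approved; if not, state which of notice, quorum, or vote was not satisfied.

Invalid — quorum requirement not satisfied.

Notice: 61 days given; 60 required. Satisfied.
Quorum: 50% of 38,421 = 19,210.50, rounded up to 19,211; 18,517 present. Not satisfied.
Vote: requires three-fourths of the votes cast (18,517 − 1,158 abstaining = 17,359); 3/4 of 17359 = 13019.25, rounded up to 13020, so 13,020 needed; 13,041 in favor. Satisfied.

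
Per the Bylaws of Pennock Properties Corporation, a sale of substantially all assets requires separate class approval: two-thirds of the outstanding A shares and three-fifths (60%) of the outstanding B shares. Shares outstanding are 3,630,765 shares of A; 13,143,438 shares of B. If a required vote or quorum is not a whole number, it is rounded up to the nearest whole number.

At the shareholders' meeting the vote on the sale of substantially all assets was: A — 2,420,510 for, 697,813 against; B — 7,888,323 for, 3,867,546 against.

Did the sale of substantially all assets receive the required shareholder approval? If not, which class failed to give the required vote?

A: 2/3 of 3630765 = 2420510; 2,420,510 required, 2,420,510 in favor — approved.
B: 3/5 of 13143438 = 7886062.80, rounded up to 7886063; 7,886,063 required, 7,888,323 in favor — approved.

Approved — every class gave the required vote.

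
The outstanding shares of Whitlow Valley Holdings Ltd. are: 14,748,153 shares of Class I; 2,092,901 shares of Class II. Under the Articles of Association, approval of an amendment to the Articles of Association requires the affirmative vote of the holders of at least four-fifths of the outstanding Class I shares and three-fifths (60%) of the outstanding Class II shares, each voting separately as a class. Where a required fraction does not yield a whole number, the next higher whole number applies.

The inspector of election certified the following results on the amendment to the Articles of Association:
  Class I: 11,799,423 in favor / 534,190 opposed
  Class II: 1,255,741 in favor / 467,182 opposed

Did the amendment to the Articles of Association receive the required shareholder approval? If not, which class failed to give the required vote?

Class I: 4/5 of 14748153 = 11798522.40, rounded up to 11798523; 11,798,523 required, 11,799,423 in favor — approved.
Class II: 3/5 of 2092901 = 1255740.60, rounded up to 1255741; 1,255,741 required, 1,255,741 in favor — approved.

Approved — every class gave the required vote.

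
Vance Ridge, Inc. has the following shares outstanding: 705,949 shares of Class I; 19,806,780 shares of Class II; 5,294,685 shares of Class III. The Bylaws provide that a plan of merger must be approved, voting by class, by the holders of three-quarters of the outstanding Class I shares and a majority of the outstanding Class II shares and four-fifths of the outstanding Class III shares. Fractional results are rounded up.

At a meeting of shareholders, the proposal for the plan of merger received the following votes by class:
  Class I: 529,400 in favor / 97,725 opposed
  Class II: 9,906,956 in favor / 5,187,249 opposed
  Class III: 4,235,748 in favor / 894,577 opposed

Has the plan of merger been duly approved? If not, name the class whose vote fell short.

Class I: 3/4 of 705949 = 529461.75, rounded up to 529462; 529,462 required, 529,400 in favor — not approved.
Class II: a majority of 19806780 is 9903391; 9,903,391 required, 9,906,956 in favor — approved.
Class III: 4/5 of 5294685 = 4235748; 4,235,748 required, 4,235,748 in favor — approved.

Not approved — the Class I shares did not give the required vote.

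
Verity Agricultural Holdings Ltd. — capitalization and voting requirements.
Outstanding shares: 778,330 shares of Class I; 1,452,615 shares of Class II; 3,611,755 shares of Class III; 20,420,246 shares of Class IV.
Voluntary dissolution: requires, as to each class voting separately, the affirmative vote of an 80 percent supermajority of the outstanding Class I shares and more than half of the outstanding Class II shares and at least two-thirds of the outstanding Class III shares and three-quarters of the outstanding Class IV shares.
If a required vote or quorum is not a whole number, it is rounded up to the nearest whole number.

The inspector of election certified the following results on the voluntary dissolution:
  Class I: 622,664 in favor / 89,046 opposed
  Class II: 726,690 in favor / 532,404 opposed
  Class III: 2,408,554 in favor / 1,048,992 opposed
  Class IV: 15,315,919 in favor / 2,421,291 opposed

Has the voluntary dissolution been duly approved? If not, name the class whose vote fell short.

Approved — every class gave the required vote.

Class I: 4/5 of 778330 = 622664; 622,664 required, 622,664 in favor — approved.
Class II: a majority of 1452615 is 726308; 726,308 required, 726,690 in favor — approved.
Class III: 2/3 of 3611755 = 2407836.67, rounded up to 2407837; 2,407,837 required, 2,408,554 in favor — approved.
Class IV: 3/4 of 20420246 = 15315184.50, rounded up to 15315185; 15,315,185 required, 15,315,919 in favor — approved.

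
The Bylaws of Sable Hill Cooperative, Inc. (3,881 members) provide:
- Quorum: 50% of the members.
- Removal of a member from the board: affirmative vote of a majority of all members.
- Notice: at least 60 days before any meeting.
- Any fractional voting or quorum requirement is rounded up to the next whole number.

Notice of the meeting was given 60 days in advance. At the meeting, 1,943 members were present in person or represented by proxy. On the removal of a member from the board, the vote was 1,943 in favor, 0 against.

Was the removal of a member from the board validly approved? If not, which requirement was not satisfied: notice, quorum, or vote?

Notice: 60 days given; 60 required. Satisfied.
Quorum: 50% of 3,881 = 1,940.50, rounded up to 1,941; 1,943 present. Satisfied.
Vote: requires a majority of all members (3,881); a majority of 3881 is 1941, so 1,941 needed; 1,943 in favor. Satisfied.

Valid — all requirements satisfied.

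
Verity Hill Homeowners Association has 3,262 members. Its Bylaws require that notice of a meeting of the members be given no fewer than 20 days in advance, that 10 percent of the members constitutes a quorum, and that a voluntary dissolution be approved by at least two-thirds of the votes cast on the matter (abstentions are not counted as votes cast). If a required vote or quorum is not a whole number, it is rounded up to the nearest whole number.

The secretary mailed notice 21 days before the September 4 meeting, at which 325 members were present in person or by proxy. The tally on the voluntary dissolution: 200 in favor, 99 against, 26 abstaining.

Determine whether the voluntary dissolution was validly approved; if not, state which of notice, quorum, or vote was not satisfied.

Notice: 21 days given; 20 required. Satisfied.
Quorum: 10% of 3,262 = 326.20, rounded up to 327; 325 present. Not satisfied.
Vote: requires two-thirds of the votes cast (325 − 26 abstaining = 299); 2/3 of 299 = 199.33, rounded up to 200, so 200 needed; 200 in favor. Satisfied.

Invalid — quorum requirement not satisfied.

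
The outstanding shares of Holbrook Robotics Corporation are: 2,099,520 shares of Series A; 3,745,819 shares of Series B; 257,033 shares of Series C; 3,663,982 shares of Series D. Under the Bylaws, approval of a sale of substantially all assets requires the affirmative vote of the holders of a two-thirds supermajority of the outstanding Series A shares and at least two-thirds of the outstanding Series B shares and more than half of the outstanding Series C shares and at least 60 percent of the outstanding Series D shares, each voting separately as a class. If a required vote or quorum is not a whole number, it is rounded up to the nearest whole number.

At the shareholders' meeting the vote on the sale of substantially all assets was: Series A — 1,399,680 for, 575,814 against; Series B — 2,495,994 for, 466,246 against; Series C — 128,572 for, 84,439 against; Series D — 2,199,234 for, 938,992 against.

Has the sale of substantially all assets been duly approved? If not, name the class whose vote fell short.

Series A: 2/3 of 2099520 = 1399680; 1,399,680 required, 1,399,680 in favor — approved.
Series B: 2/3 of 3745819 = 2497212.67, rounded up to 2497213; 2,497,213 required, 2,495,994 in favor — not approved.
Series C: a majority of 257033 is 128517; 128,517 required, 128,572 in favor — approved.
Series D: 3/5 of 3663982 = 2198389.20, rounded up to 2198390; 2,198,390 required, 2,199,234 in favor — approved.

Not approved — the Series B shares did not give the required vote.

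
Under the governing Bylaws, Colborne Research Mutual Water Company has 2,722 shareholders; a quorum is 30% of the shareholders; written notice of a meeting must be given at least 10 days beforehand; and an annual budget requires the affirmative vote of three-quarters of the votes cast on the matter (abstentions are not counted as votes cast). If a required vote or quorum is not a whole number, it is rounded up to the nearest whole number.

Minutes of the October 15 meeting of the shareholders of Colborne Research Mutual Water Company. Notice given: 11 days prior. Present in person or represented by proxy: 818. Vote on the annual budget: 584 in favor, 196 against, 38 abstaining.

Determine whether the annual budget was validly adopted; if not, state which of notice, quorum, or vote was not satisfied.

Invalid — vote requirement not satisfied.

Notice: 11 days given; 10 required. Satisfied.
Quorum: 30% of 2,722 = 816.60, rounded up to 817; 818 present. Satisfied.
Vote: requires three-fourths of the votes cast (818 − 38 abstaining = 780); 3/4 of 780 = 585, so 585 needed; 584 in favor. Not satisfied.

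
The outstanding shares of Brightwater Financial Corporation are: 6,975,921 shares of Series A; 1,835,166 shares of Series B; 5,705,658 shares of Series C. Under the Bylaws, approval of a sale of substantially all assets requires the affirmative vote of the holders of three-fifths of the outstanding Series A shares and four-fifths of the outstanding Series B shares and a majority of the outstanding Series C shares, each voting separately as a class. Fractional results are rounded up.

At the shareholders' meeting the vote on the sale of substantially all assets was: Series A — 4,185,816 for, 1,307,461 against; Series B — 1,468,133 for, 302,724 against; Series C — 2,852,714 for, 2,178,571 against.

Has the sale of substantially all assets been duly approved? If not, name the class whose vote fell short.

Series A: 3/5 of 6975921 = 4185552.60, rounded up to 4185553; 4,185,553 required, 4,185,816 in favor — approved.
Series B: 4/5 of 1835166 = 1468132.80, rounded up to 1468133; 1,468,133 required, 1,468,133 in favor — approved.
Series C: a majority of 5705658 is 2852830; 2,852,830 required, 2,852,714 in favor — not approved.

Not approved — the Series C shares did not give the required vote.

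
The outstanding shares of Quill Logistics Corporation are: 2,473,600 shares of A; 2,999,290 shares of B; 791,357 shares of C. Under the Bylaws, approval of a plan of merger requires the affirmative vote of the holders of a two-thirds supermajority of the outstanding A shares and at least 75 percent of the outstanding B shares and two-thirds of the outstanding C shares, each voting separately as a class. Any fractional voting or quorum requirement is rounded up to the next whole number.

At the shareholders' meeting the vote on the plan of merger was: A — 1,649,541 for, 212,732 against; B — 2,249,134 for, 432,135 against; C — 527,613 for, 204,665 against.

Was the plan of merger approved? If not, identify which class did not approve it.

Not approved — the B shares did not give the required vote.

A: 2/3 of 2473600 = 1649066.67, rounded up to 1649067; 1,649,067 required, 1,649,541 in favor — approved.
B: 3/4 of 2999290 = 2249467.50, rounded up to 2249468; 2,249,468 required, 2,249,134 in favor — not approved.
C: 2/3 of 791357 = 527571.33, rounded up to 527572; 527,572 required, 527,613 in favor — approved.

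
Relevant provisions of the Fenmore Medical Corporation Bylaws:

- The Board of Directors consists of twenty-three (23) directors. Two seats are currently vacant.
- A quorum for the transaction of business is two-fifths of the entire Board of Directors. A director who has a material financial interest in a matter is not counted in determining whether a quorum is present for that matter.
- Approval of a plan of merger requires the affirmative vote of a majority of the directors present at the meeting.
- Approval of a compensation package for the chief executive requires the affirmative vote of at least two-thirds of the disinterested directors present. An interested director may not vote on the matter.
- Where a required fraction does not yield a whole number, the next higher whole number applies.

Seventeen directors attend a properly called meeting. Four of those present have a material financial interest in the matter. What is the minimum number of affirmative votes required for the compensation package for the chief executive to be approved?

9

The compensation package for the chief executive requires two-thirds of the disinterested directors present (17 − 4 = 13).
2/3 of 13 = 8.67, rounded up to 9.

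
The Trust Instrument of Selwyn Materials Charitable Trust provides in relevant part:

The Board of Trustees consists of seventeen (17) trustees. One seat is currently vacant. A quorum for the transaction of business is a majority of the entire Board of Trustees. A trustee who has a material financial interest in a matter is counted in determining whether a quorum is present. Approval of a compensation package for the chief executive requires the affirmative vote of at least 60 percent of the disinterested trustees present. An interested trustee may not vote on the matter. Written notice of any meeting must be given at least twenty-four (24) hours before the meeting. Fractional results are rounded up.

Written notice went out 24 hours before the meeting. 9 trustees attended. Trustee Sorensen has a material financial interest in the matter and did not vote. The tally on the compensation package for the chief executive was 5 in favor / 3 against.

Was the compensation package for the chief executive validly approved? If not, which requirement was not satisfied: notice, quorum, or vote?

Notice: 24 hours given; 24 required (24 ≥ 24). Satisfied.
Quorum: 9 present (interested trustees count toward quorum); quorum is 9. Satisfied.
Vote: the compensation package for the chief executive requires three-fifths of the disinterested trustees present (9 − 1 = 8). 3/5 of 8 = 4.80, rounded up to 5, so 5 affirmative votes are needed; 5 voted in favor. Satisfied.

Valid — all requirements satisfied.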